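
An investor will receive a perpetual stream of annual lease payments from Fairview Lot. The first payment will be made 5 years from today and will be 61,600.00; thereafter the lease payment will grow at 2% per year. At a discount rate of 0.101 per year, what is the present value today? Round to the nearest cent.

517542.97

Value at end of year 4: C₁ / (r − g) = 61,600.00 / (0.101 − 0.02) = 760,493.8272
Discount to today: PV = 760,493.8272 / (1 + 0.101)^4 = 760,493.8272 / 1.469431 = 517,542.97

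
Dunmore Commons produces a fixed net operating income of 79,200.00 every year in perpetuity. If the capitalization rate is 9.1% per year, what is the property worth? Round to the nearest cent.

Level perpetuity: PV = C / r = 79,200.00 / 0.091 = 870,329.67

870329.67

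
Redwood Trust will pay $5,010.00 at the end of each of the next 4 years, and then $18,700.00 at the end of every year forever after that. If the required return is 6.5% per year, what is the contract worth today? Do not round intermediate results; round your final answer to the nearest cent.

$240793.12

PV of 4-year annuity: $5,010.00 × [1 − (1+0.065)^−4] / 0.065 = 17163.25099
Perpetuity value at year 4: $18,700.00 / 0.065 = 287692.30769
PV of perpetuity: 287692.30769 / (1+0.065)^4 = 223629.87384
Total PV = 17163.25099 + 223629.87384 = 240793.12484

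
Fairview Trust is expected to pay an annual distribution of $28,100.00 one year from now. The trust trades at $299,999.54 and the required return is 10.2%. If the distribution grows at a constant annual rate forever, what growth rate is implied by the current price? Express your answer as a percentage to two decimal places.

P = D₁/(r−g) ⇒ g = r − D₁/P = 0.102 − $28,100.00/$299,999.54 = 0.008333

0.83%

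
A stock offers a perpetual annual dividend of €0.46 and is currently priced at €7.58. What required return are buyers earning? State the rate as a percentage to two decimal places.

6.07%

P = C/r ⇒ r = C/P = €0.46/€7.58 = 0.060686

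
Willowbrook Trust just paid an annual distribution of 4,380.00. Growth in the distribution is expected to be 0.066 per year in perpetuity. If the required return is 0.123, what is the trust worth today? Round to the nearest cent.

D₁ = D₀ × (1 + g) = 4,380.00 × 1.066 = 4,669.0800
Growing perpetuity: P = D₁ / (r − g) = 4,669.0800 / (0.123 − 0.066) = 81,913.68

81913.68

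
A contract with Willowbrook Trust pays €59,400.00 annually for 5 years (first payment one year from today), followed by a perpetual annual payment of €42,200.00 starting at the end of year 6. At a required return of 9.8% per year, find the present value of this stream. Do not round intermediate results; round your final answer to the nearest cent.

€496148.28

PV of 5-year annuity: €59,400.00 × [1 − (1+0.098)^−5] / 0.098 = 226327.95115
Perpetuity value at year 5: €42,200.00 / 0.098 = 430612.24490
PV of perpetuity: 430612.24490 / (1+0.098)^5 = 269820.33347
Total PV = 226327.95115 + 269820.33347 = 496148.28463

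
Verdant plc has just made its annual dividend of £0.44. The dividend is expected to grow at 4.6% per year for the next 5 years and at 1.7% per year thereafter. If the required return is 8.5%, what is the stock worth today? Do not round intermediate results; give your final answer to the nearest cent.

D_1 = 0.46024
D_2 = 0.48141
D_3 = 0.50356
D_4 = 0.52672
D_5 = 0.55095
Terminal value at year 5: TV = D_5×(1+g_2)/(r−g_2) = 0.56031/0.068 = 8.23992
P_0 = D_1/(1+r)^1 + D_2/(1+r)^2 + D_3/(1+r)^3 + D_4/(1+r)^4 + D_5/(1+r)^5 + TV/(1+r)^5
    = 0.42418 + 0.40894 + 0.39424 + 0.38007 + 0.36641 + 5.47992 = 7.45376

£7.45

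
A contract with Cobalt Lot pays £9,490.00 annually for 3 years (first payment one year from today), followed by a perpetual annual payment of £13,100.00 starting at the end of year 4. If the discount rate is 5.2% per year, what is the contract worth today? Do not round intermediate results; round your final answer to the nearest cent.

PV of 3-year annuity: £9,490.00 × [1 − (1+0.052)^−3] / 0.052 = 25747.07650
Perpetuity value at year 3: £13,100.00 / 0.052 = 251923.07692
PV of perpetuity: 251923.07692 / (1+0.052)^3 = 216381.80167
Total PV = 25747.07650 + 216381.80167 = 242128.87817

£242128.88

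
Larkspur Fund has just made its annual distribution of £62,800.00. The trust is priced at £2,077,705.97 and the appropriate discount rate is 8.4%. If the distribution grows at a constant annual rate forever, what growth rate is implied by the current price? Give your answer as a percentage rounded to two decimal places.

P = D₀(1+g)/(r−g) ⇒ P(r−g) = D₀(1+g) ⇒ g(P+D₀) = P·r − D₀
g = (P·r − D₀)/(P + D₀) = (£2,077,705.97×0.084 − £62,800.00) / (£2,077,705.97 + £62,800.00) = 0.052197

5.22%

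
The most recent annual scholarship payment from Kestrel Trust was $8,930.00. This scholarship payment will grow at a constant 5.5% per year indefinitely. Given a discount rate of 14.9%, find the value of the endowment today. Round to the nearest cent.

$100225.00

D₁ = D₀ × (1 + g) = $8,930.00 × 1.055 = $9,421.1500
Growing perpetuity: P = D₁ / (r − g) = $9,421.1500 / (0.149 − 0.055) = $100,225.00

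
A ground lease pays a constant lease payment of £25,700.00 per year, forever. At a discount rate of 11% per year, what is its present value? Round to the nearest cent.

£233636.36

Level perpetuity: PV = C / r = £25,700.00 / 0.11 = £233,636.36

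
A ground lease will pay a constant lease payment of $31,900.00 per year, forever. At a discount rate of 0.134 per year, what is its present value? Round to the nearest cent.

Level perpetuity: PV = C / r = $31,900.00 / 0.134 = $238,059.70

$238059.70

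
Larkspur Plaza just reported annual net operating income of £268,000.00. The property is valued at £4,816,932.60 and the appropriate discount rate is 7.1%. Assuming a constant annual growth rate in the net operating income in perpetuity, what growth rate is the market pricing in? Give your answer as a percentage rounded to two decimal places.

P = D₀(1+g)/(r−g) ⇒ P(r−g) = D₀(1+g) ⇒ g(P+D₀) = P·r − D₀
g = (P·r − D₀)/(P + D₀) = (£4,816,932.60×0.071 − £268,000.00) / (£4,816,932.60 + £268,000.00) = 0.014553

1.46%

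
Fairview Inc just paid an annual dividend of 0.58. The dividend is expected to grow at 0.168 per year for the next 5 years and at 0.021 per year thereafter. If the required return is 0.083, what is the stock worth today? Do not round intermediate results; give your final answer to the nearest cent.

D_1 = 0.67744
D_2 = 0.79125
D_3 = 0.92418
D_4 = 1.07944
D_5 = 1.26079
Terminal value at year 5: TV = D_5×(1+g_2)/(r−g_2) = 1.28726/0.062 = 20.76234
P_0 = D_1/(1+r)^1 + D_2/(1+r)^2 + D_3/(1+r)^3 + D_4/(1+r)^4 + D_5/(1+r)^5 + TV/(1+r)^5
    = 0.62552 + 0.67462 + 0.72756 + 0.78467 + 0.84625 + 13.93587 = 17.59449

17.59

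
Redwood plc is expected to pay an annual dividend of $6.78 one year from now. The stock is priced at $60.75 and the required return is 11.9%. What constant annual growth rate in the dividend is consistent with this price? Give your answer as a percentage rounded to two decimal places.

0.74%

P = D₁/(r−g) ⇒ g = r − D₁/P = 0.119 − $6.78/$60.75 = 0.007395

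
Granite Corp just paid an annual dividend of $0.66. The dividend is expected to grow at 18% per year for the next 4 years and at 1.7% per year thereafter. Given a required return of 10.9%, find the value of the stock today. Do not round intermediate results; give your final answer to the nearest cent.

$12.44

D_1 = 0.77880
D_2 = 0.91898
D_3 = 1.08440
D_4 = 1.27959
Terminal value at year 4: TV = D_4×(1+g_2)/(r−g_2) = 1.30135/0.092 = 14.14507
P_0 = D_1/(1+r)^1 + D_2/(1+r)^2 + D_3/(1+r)^3 + D_4/(1+r)^4 + TV/(1+r)^4
    = 0.70225 + 0.74721 + 0.79505 + 0.84595 + 9.35145 = 12.44192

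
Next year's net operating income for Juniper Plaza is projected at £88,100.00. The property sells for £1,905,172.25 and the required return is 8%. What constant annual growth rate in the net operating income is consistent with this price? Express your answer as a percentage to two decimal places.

3.38%

P = D₁/(r−g) ⇒ g = r − D₁/P = 0.08 − £88,100.00/£1,905,172.25 = 0.033757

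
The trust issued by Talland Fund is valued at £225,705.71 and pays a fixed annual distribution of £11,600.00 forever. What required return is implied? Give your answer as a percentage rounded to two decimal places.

5.14%

P = C/r ⇒ r = C/P = £11,600.00/£225,705.71 = 0.051394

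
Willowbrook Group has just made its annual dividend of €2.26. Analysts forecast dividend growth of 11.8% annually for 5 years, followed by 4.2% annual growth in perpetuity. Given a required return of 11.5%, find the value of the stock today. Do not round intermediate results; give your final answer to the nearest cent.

€44.09

D_1 = 2.52668
D_2 = 2.82483
D_3 = 3.15816
D_4 = 3.53082
D_5 = 3.94746
Terminal value at year 5: TV = D_5×(1+g_2)/(r−g_2) = 4.11325/0.073 = 56.34590
P_0 = D_1/(1+r)^1 + D_2/(1+r)^2 + D_3/(1+r)^3 + D_4/(1+r)^4 + D_5/(1+r)^5 + TV/(1+r)^5
    = 2.26608 + 2.27218 + 2.27829 + 2.28442 + 2.29057 + 32.69550 = 44.08704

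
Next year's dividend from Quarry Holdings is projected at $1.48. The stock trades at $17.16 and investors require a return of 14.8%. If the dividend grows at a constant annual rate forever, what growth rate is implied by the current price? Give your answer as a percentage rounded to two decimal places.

P = D₁/(r−g) ⇒ g = r − D₁/P = 0.148 − $1.48/$17.16 = 0.061753

6.18%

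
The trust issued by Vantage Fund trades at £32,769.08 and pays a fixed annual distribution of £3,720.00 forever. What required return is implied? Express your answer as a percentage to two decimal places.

11.35%

P = C/r ⇒ r = C/P = £3,720.00/£32,769.08 = 0.113522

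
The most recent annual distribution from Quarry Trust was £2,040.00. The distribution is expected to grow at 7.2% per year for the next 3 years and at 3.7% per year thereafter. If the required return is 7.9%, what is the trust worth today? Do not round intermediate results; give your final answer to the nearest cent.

D_1 = 2186.88000
D_2 = 2344.33536
D_3 = 2513.12751
Terminal value at year 3: TV = D_3×(1+g_2)/(r−g_2) = 2606.11322/0.042 = 62050.31485
P_0 = D_1/(1+r)^1 + D_2/(1+r)^2 + D_3/(1+r)^3 + TV/(1+r)^3
    = 2026.76552 + 2013.61691 + 2000.55359 + 49394.62077 = 55435.55679

£55435.56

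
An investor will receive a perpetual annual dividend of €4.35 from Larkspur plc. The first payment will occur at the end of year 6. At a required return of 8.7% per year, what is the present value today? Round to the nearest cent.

€32.95

Value at end of year 5: C / r = €4.35 / 0.087 = €50.0000
Discount to today: PV = €50.0000 / (1 + 0.087)^5 = €50.0000 / 1.517566 = €32.95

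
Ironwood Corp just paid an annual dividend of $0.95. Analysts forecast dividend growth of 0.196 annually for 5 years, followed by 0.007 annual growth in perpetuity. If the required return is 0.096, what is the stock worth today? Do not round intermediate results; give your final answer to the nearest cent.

$22.85

D_1 = 1.13620
D_2 = 1.35890
D_3 = 1.62524
D_4 = 1.94379
D_5 = 2.32477
Terminal value at year 5: TV = D_5×(1+g_2)/(r−g_2) = 2.34104/0.089 = 26.30383
P_0 = D_1/(1+r)^1 + D_2/(1+r)^2 + D_3/(1+r)^3 + D_4/(1+r)^4 + D_5/(1+r)^5 + TV/(1+r)^5
    = 1.03668 + 1.13127 + 1.23448 + 1.34712 + 1.47003 + 16.63283 = 22.85241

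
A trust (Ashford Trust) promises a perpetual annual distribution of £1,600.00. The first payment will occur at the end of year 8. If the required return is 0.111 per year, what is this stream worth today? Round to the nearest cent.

Value at end of year 7: C / r = £1,600.00 / 0.111 = £14,414.4144
Discount to today: PV = £14,414.4144 / (1 + 0.111)^7 = £14,414.4144 / 2.089288 = £6,899.20

£6899.20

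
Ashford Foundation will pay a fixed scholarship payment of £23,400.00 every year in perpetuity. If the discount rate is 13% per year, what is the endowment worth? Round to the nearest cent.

Level perpetuity: PV = C / r = £23,400.00 / 0.13 = £180,000.00

£180000.00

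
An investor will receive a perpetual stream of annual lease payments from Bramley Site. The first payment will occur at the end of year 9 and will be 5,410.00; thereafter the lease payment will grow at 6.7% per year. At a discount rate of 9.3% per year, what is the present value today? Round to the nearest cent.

102155.70

Value at end of year 8: C₁ / (r − g) = 5,410.00 / (0.093 − 0.067) = 208,076.9231
Discount to today: PV = 208,076.9231 / (1 + 0.093)^8 = 208,076.9231 / 2.036861 = 102,155.70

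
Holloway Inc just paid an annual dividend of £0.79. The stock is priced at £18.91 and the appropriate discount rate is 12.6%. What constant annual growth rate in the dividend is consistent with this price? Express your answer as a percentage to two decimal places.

8.08%

P = D₀(1+g)/(r−g) ⇒ P(r−g) = D₀(1+g) ⇒ g(P+D₀) = P·r − D₀
g = (P·r − D₀)/(P + D₀) = (£18.91×0.126 − £0.79) / (£18.91 + £0.79) = 0.080846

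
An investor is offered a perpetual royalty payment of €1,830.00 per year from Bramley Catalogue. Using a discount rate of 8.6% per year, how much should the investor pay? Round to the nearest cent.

Level perpetuity: PV = C / r = €1,830.00 / 0.086 = €21,279.07

€21279.07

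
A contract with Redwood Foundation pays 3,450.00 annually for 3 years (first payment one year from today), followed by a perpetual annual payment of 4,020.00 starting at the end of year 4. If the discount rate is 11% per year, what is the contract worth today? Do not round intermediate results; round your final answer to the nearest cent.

PV of 3-year annuity: 3,450.00 × [1 − (1+0.11)^−3] / 0.11 = 8430.81577
Perpetuity value at year 3: 4,020.00 / 0.11 = 36545.45455
PV of perpetuity: 36545.45455 / (1+0.11)^3 = 26721.72139
Total PV = 8430.81577 + 26721.72139 = 35152.53716

35152.54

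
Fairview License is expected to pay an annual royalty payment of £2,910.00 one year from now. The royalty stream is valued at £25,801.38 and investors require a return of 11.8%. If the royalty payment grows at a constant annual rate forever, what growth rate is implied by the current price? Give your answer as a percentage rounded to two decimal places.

0.52%

P = D₁/(r−g) ⇒ g = r − D₁/P = 0.118 − £2,910.00/£25,801.38 = 0.005215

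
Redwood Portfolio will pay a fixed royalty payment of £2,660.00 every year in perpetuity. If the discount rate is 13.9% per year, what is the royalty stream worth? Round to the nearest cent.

Level perpetuity: PV = C / r = £2,660.00 / 0.139 = £19,136.69

£19136.69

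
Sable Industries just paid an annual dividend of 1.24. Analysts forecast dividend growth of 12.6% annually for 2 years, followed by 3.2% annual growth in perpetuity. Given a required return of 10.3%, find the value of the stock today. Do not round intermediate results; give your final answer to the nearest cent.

D_1 = 1.39624
D_2 = 1.57217
Terminal value at year 2: TV = D_2×(1+g_2)/(r−g_2) = 1.62248/0.071 = 22.85177
P_0 = D_1/(1+r)^1 + D_2/(1+r)^2 + TV/(1+r)^2
    = 1.26586 + 1.29225 + 18.78317 = 21.34128

21.34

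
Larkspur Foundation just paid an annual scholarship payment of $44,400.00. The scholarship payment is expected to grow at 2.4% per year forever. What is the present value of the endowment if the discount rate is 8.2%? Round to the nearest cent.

D₁ = D₀ × (1 + g) = $44,400.00 × 1.024 = $45,465.6000
Growing perpetuity: P = D₁ / (r − g) = $45,465.6000 / (0.082 − 0.024) = $783,889.66

$783889.66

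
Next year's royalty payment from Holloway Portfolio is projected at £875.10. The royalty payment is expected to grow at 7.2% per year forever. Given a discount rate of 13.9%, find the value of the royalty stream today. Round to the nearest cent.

Growing perpetuity: P = D₁ / (r − g) = £875.1000 / (0.139 − 0.072) = £13,061.19

£13061.19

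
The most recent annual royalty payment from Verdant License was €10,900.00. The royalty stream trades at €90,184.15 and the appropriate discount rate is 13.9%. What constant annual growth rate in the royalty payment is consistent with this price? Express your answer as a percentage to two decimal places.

1.62%

P = D₀(1+g)/(r−g) ⇒ P(r−g) = D₀(1+g) ⇒ g(P+D₀) = P·r − D₀
g = (P·r − D₀)/(P + D₀) = (€90,184.15×0.139 − €10,900.00) / (€90,184.15 + €10,900.00) = 0.016181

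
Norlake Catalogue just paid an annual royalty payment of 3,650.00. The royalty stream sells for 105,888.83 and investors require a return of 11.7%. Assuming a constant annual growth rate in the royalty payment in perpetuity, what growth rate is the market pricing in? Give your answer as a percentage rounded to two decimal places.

P = D₀(1+g)/(r−g) ⇒ P(r−g) = D₀(1+g) ⇒ g(P+D₀) = P·r − D₀
g = (P·r − D₀)/(P + D₀) = (105,888.83×0.117 − 3,650.00) / (105,888.83 + 3,650.00) = 0.079780

7.98%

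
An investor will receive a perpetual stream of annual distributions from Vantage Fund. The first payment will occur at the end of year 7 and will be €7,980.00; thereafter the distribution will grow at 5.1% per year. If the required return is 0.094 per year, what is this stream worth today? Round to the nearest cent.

€108250.65

Value at end of year 6: C₁ / (r − g) = €7,980.00 / (0.094 − 0.051) = €185,581.3953
Discount to today: PV = €185,581.3953 / (1 + 0.094)^6 = €185,581.3953 / 1.714368 = €108,250.65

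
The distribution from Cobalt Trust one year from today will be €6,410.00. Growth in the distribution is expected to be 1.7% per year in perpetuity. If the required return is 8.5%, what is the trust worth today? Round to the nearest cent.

€94264.71

Growing perpetuity: P = D₁ / (r − g) = €6,410.0000 / (0.085 − 0.017) = €94,264.71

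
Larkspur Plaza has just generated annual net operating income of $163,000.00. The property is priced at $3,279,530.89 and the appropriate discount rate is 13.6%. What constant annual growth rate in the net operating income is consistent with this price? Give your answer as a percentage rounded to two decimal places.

8.22%

P = D₀(1+g)/(r−g) ⇒ P(r−g) = D₀(1+g) ⇒ g(P+D₀) = P·r − D₀
g = (P·r − D₀)/(P + D₀) = ($3,279,530.89×0.136 − $163,000.00) / ($3,279,530.89 + $163,000.00) = 0.082212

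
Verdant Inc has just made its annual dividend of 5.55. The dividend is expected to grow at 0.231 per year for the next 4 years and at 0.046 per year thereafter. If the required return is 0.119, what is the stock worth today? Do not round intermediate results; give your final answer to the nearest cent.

D_1 = 6.83205
D_2 = 8.41025
D_3 = 10.35302
D_4 = 12.74457
Terminal value at year 4: TV = D_4×(1+g_2)/(r−g_2) = 13.33082/0.073 = 182.61398
P_0 = D_1/(1+r)^1 + D_2/(1+r)^2 + D_3/(1+r)^3 + D_4/(1+r)^4 + TV/(1+r)^4
    = 6.10550 + 6.71659 + 7.38885 + 8.12840 + 116.46989 = 144.80923

144.81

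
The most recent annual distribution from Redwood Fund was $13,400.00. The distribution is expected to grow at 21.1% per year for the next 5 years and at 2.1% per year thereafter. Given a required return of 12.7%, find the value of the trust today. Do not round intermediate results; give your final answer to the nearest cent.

$268451.21

D_1 = 16227.40000
D_2 = 19651.38140
D_3 = 23797.82288
D_4 = 28819.16350
D_5 = 34900.00700
Terminal value at year 5: TV = D_5×(1+g_2)/(r−g_2) = 35632.90715/0.106 = 336159.50140
P_0 = D_1/(1+r)^1 + D_2/(1+r)^2 + D_3/(1+r)^3 + D_4/(1+r)^4 + D_5/(1+r)^5 + TV/(1+r)^5
    = 14398.75776 + 15471.95710 + 16625.14645 + 17864.28780 + 19195.78751 + 184895.27405 = 268451.21068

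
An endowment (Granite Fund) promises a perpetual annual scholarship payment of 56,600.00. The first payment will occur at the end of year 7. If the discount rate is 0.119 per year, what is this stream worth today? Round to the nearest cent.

242264.04

Value at end of year 6: C / r = 56,600.00 / 0.119 = 475,630.2521
Discount to today: PV = 475,630.2521 / (1 + 0.119)^6 = 475,630.2521 / 1.963272 = 242,264.04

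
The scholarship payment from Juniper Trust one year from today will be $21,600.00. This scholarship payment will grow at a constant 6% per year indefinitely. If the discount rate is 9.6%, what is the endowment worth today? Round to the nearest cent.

$600000.00

Growing perpetuity: P = D₁ / (r − g) = $21,600.0000 / (0.096 − 0.06) = $600,000.00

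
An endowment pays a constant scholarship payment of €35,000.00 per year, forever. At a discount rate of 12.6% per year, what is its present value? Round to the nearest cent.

Level perpetuity: PV = C / r = €35,000.00 / 0.126 = €277,777.78

€277777.78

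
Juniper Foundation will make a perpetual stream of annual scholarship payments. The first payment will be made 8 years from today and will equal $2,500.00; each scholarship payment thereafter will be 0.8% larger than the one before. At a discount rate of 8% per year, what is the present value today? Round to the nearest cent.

$20260.08

Value at end of year 7: C₁ / (r − g) = $2,500.00 / (0.08 − 0.008) = $34,722.2222
Discount to today: PV = $34,722.2222 / (1 + 0.08)^7 = $34,722.2222 / 1.713824 = $20,260.08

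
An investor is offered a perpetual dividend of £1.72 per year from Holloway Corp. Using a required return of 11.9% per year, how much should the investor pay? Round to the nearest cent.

£14.45

Level perpetuity: PV = C / r = £1.72 / 0.119 = £14.45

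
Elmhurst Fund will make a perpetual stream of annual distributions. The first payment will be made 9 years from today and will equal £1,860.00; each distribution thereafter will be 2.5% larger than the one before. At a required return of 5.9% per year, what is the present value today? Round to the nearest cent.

£34583.29

Value at end of year 8: C₁ / (r − g) = £1,860.00 / (0.059 − 0.025) = £54,705.8824
Discount to today: PV = £54,705.8824 / (1 + 0.059)^8 = £54,705.8824 / 1.581859 = £34,583.29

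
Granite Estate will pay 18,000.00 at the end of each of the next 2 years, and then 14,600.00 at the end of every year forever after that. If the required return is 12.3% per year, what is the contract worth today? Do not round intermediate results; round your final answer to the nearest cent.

PV of 2-year annuity: 18,000.00 × [1 − (1+0.123)^−2] / 0.123 = 30301.42039
Perpetuity value at year 2: 14,600.00 / 0.123 = 118699.18699
PV of perpetuity: 118699.18699 / (1+0.123)^2 = 94121.36823
Total PV = 30301.42039 + 94121.36823 = 124422.78862

124422.79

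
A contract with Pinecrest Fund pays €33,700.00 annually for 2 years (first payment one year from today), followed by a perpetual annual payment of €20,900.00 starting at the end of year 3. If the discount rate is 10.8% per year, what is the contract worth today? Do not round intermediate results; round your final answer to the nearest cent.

PV of 2-year annuity: €33,700.00 × [1 − (1+0.108)^−2] / 0.108 = 57865.67009
Perpetuity value at year 2: €20,900.00 / 0.108 = 193518.51852
PV of perpetuity: 193518.51852 / (1+0.108)^2 = 157631.50057
Total PV = 57865.67009 + 157631.50057 = 215497.17066

€215497.17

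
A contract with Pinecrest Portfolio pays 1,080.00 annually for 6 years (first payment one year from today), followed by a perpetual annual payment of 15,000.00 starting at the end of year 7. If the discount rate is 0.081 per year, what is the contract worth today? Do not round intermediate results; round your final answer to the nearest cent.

PV of 6-year annuity: 1,080.00 × [1 − (1+0.081)^−6] / 0.081 = 4977.59997
Perpetuity value at year 6: 15,000.00 / 0.081 = 185185.18519
PV of perpetuity: 185185.18519 / (1+0.081)^6 = 116051.85226
Total PV = 4977.59997 + 116051.85226 = 121029.45223

121029.45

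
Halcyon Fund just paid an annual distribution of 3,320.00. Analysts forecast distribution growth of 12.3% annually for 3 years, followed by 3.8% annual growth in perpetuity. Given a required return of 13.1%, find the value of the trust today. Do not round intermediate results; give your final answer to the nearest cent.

D_1 = 3728.36000
D_2 = 4186.94828
D_3 = 4701.94292
Terminal value at year 3: TV = D_3×(1+g_2)/(r−g_2) = 4880.61675/0.093 = 52479.74999
P_0 = D_1/(1+r)^1 + D_2/(1+r)^2 + D_3/(1+r)^3 + TV/(1+r)^3
    = 3296.51636 + 3273.19882 + 3250.04622 + 36274.70946 = 46094.47086

46094.47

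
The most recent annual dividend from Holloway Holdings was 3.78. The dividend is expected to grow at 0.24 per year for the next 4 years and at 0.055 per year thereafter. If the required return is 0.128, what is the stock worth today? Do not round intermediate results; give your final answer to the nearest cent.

99.04

D_1 = 4.68720
D_2 = 5.81213
D_3 = 7.20704
D_4 = 8.93673
Terminal value at year 4: TV = D_4×(1+g_2)/(r−g_2) = 9.42825/0.073 = 129.15408
P_0 = D_1/(1+r)^1 + D_2/(1+r)^2 + D_3/(1+r)^3 + D_4/(1+r)^4 + TV/(1+r)^4
    = 4.15532 + 4.56790 + 5.02145 + 5.52004 + 79.77591 = 99.04062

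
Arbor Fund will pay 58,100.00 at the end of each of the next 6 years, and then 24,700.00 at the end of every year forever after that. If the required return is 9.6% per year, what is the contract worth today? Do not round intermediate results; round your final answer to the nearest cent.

PV of 6-year annuity: 58,100.00 × [1 − (1+0.096)^−6] / 0.096 = 256034.59349
Perpetuity value at year 6: 24,700.00 / 0.096 = 257291.66667
PV of perpetuity: 257291.66667 / (1+0.096)^6 = 148443.91349
Total PV = 256034.59349 + 148443.91349 = 404478.50699

404478.51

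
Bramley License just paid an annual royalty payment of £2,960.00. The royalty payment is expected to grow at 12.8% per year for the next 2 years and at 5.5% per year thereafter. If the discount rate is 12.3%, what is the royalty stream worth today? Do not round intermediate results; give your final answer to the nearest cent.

£52292.97

D_1 = 3338.88000
D_2 = 3766.25664
Terminal value at year 2: TV = D_2×(1+g_2)/(r−g_2) = 3973.40076/0.068 = 58432.36405
P_0 = D_1/(1+r)^1 + D_2/(1+r)^2 + TV/(1+r)^2
    = 2973.17898 + 2986.41665 + 46333.37593 = 52292.97156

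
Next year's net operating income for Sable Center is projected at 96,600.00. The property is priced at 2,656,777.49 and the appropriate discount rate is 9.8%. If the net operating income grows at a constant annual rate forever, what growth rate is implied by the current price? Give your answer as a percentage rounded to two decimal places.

P = D₁/(r−g) ⇒ g = r − D₁/P = 0.098 − 96,600.00/2,656,777.49 = 0.061640

6.16%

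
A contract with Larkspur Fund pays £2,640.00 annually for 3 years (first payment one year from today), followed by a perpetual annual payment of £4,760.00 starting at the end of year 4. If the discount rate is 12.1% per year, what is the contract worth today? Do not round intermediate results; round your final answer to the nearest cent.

£34255.70

PV of 3-year annuity: £2,640.00 × [1 − (1+0.121)^−3] / 0.121 = 6329.95433
Perpetuity value at year 3: £4,760.00 / 0.121 = 39338.84298
PV of perpetuity: 39338.84298 / (1+0.121)^3 = 27925.74350
Total PV = 6329.95433 + 27925.74350 = 34255.69783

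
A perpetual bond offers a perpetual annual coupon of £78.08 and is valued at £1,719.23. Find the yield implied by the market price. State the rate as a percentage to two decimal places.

4.54%

P = C/r ⇒ r = C/P = £78.08/£1,719.23 = 0.045416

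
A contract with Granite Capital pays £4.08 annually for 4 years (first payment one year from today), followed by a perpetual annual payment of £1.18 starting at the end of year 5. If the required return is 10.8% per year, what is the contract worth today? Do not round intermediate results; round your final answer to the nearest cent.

£19.96

PV of 4-year annuity: £4.08 × [1 − (1+0.108)^−4] / 0.108 = 12.71222
Perpetuity value at year 4: £1.18 / 0.108 = 10.92593
PV of perpetuity: 10.92593 / (1+0.108)^4 = 7.24935
Total PV = 12.71222 + 7.24935 = 19.96157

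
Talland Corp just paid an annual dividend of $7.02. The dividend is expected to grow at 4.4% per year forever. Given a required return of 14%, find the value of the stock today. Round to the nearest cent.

$76.34

D₁ = D₀ × (1 + g) = $7.02 × 1.044 = $7.3289
Growing perpetuity: P = D₁ / (r − g) = $7.3289 / (0.14 − 0.044) = $76.34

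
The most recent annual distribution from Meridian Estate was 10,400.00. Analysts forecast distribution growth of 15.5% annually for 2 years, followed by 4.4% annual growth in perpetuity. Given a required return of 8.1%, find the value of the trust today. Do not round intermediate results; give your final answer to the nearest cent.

357984.45

D_1 = 12012.00000
D_2 = 13873.86000
Terminal value at year 2: TV = D_2×(1+g_2)/(r−g_2) = 14484.30984/0.037 = 391467.83351
P_0 = D_1/(1+r)^1 + D_2/(1+r)^2 + TV/(1+r)^2
    = 11111.93340 + 11872.60229 + 334999.91315 = 357984.44883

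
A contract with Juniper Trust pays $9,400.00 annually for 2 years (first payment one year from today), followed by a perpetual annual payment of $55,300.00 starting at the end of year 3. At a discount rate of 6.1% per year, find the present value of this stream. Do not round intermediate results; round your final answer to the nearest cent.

$822522.43

PV of 2-year annuity: $9,400.00 × [1 − (1+0.061)^−2] / 0.061 = 17209.77045
Perpetuity value at year 2: $55,300.00 / 0.061 = 906557.37705
PV of perpetuity: 906557.37705 / (1+0.061)^2 = 805312.66366
Total PV = 17209.77045 + 805312.66366 = 822522.43411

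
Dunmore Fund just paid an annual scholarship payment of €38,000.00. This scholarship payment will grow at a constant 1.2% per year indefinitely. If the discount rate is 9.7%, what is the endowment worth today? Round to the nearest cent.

€452423.53

D₁ = D₀ × (1 + g) = €38,000.00 × 1.012 = €38,456.0000
Growing perpetuity: P = D₁ / (r − g) = €38,456.0000 / (0.097 − 0.012) = €452,423.53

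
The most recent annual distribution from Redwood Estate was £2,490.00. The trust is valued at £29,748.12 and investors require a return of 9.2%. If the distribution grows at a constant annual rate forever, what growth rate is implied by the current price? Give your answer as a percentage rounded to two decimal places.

0.77%

P = D₀(1+g)/(r−g) ⇒ P(r−g) = D₀(1+g) ⇒ g(P+D₀) = P·r − D₀
g = (P·r − D₀)/(P + D₀) = (£29,748.12×0.092 − £2,490.00) / (£29,748.12 + £2,490.00) = 0.007656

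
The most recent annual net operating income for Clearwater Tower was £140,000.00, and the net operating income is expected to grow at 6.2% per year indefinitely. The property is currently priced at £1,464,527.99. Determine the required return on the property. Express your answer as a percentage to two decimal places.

16.35%

D₁ = £140,000.00 × 1.062 = £148,680.0000
P = D₁/(r − g) ⇒ r = D₁/P + g = £148,680.0000/£1,464,527.99 + 0.062 = 0.101521 + 0.062 = 0.163521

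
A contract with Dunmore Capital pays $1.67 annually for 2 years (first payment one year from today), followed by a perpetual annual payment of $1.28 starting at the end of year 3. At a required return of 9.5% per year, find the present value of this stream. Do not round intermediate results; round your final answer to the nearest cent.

$14.16

PV of 2-year annuity: $1.67 × [1 − (1+0.095)^−2] / 0.095 = 2.91791
Perpetuity value at year 2: $1.28 / 0.095 = 13.47368
PV of perpetuity: 13.47368 / (1+0.095)^2 = 11.23720
Total PV = 2.91791 + 11.23720 = 14.15511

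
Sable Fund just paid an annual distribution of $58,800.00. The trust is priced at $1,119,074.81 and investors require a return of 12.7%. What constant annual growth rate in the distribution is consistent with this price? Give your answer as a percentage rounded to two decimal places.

P = D₀(1+g)/(r−g) ⇒ P(r−g) = D₀(1+g) ⇒ g(P+D₀) = P·r − D₀
g = (P·r − D₀)/(P + D₀) = ($1,119,074.81×0.127 − $58,800.00) / ($1,119,074.81 + $58,800.00) = 0.070740

7.07%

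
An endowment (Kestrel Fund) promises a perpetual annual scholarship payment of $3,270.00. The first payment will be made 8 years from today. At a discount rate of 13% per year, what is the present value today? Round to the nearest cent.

Value at end of year 7: C / r = $3,270.00 / 0.13 = $25,153.8462
Discount to today: PV = $25,153.8462 / (1 + 0.13)^7 = $25,153.8462 / 2.352605 = $10,691.91

$10691.91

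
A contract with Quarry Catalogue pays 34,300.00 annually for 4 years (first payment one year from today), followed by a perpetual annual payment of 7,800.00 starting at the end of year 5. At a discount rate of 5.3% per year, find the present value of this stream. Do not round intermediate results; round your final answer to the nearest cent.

240486.34

PV of 4-year annuity: 34,300.00 × [1 − (1+0.053)^−4] / 0.053 = 120783.28331
Perpetuity value at year 4: 7,800.00 / 0.053 = 147169.81132
PV of perpetuity: 147169.81132 / (1+0.053)^4 = 119703.05885
Total PV = 120783.28331 + 119703.05885 = 240486.34216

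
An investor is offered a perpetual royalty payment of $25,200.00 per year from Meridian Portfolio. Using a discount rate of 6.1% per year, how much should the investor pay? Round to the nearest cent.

Level perpetuity: PV = C / r = $25,200.00 / 0.061 = $413,114.75

$413114.75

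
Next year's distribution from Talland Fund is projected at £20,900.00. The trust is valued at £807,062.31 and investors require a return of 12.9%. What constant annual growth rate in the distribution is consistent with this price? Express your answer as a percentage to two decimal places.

10.31%

P = D₁/(r−g) ⇒ g = r − D₁/P = 0.129 − £20,900.00/£807,062.31 = 0.103104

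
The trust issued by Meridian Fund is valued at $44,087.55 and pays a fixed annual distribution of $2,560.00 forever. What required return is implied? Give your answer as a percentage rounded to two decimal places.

5.81%

P = C/r ⇒ r = C/P = $2,560.00/$44,087.55 = 0.058066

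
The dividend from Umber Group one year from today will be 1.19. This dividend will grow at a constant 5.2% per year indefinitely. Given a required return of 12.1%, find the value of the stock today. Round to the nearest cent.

17.25

Growing perpetuity: P = D₁ / (r − g) = 1.1900 / (0.121 − 0.052) = 17.25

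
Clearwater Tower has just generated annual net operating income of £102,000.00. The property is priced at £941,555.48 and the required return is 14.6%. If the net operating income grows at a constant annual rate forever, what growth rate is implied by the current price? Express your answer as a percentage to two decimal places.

3.40%

P = D₀(1+g)/(r−g) ⇒ P(r−g) = D₀(1+g) ⇒ g(P+D₀) = P·r − D₀
g = (P·r − D₀)/(P + D₀) = (£941,555.48×0.146 − £102,000.00) / (£941,555.48 + £102,000.00) = 0.033987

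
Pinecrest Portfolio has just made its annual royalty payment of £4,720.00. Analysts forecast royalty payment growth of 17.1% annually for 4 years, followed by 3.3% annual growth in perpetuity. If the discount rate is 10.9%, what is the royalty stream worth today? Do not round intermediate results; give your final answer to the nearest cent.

D_1 = 5527.12000
D_2 = 6472.25752
D_3 = 7579.01356
D_4 = 8875.02487
Terminal value at year 4: TV = D_4×(1+g_2)/(r−g_2) = 9167.90069/0.076 = 120630.27230
P_0 = D_1/(1+r)^1 + D_2/(1+r)^2 + D_3/(1+r)^3 + D_4/(1+r)^4 + TV/(1+r)^4
    = 4983.87737 + 5262.50712 + 5556.71401 + 5867.36890 + 79749.89567 = 101420.36306

£101420.36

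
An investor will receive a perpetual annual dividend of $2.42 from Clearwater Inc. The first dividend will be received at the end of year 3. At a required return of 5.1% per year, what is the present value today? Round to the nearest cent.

$42.96

Value at end of year 2: C / r = $2.42 / 0.051 = $47.4510
Discount to today: PV = $47.4510 / (1 + 0.051)^2 = $47.4510 / 1.104601 = $42.96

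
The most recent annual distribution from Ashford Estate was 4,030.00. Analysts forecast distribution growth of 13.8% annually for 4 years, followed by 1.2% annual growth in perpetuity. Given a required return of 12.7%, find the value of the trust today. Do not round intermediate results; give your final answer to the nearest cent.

53386.18

D_1 = 4586.14000
D_2 = 5219.02732
D_3 = 5939.25309
D_4 = 6758.87002
Terminal value at year 4: TV = D_4×(1+g_2)/(r−g_2) = 6839.97646/0.115 = 59478.05615
P_0 = D_1/(1+r)^1 + D_2/(1+r)^2 + D_3/(1+r)^3 + D_4/(1+r)^4 + TV/(1+r)^4
    = 4069.33452 + 4109.05295 + 4149.15906 + 4189.65662 + 36868.97826 = 53386.18142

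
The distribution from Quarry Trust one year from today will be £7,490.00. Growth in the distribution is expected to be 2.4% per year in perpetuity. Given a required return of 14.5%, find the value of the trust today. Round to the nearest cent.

Growing perpetuity: P = D₁ / (r − g) = £7,490.0000 / (0.145 − 0.024) = £61,900.83

£61900.83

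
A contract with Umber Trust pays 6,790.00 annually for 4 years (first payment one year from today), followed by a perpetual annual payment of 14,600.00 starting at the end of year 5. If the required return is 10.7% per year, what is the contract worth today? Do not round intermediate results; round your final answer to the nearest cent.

PV of 4-year annuity: 6,790.00 × [1 − (1+0.107)^−4] / 0.107 = 21201.25026
Perpetuity value at year 4: 14,600.00 / 0.107 = 136448.59813
PV of perpetuity: 136448.59813 / (1+0.107)^4 = 90861.22644
Total PV = 21201.25026 + 90861.22644 = 112062.47670

112062.48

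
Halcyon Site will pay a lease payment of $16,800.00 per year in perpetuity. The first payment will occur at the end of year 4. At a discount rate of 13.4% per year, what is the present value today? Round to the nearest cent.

Value at end of year 3: C / r = $16,800.00 / 0.134 = $125,373.1343
Discount to today: PV = $125,373.1343 / (1 + 0.134)^3 = $125,373.1343 / 1.458274 = $85,973.64

$85973.64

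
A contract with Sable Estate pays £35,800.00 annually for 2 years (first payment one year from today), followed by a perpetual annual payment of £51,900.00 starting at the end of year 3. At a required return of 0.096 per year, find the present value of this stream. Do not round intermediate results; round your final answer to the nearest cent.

PV of 2-year annuity: £35,800.00 × [1 − (1+0.096)^−2] / 0.096 = 62467.36640
Perpetuity value at year 2: £51,900.00 / 0.096 = 540625.00000
PV of perpetuity: 540625.00000 / (1+0.096)^2 = 450064.76770
Total PV = 62467.36640 + 450064.76770 = 512532.13410

£512532.13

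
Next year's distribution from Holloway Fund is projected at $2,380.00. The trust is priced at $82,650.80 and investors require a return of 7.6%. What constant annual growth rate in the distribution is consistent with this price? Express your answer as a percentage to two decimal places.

4.72%

P = D₁/(r−g) ⇒ g = r − D₁/P = 0.076 − $2,380.00/$82,650.80 = 0.047204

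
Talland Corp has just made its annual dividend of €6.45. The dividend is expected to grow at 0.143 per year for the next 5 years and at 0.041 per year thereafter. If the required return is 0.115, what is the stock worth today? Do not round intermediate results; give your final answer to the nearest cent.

D_1 = 7.37235
D_2 = 8.42660
D_3 = 9.63160
D_4 = 11.00892
D_5 = 12.58319
Terminal value at year 5: TV = D_5×(1+g_2)/(r−g_2) = 13.09910/0.074 = 177.01492
P_0 = D_1/(1+r)^1 + D_2/(1+r)^2 + D_3/(1+r)^3 + D_4/(1+r)^4 + D_5/(1+r)^5 + TV/(1+r)^5
    = 6.61197 + 6.77801 + 6.94822 + 7.12271 + 7.30157 + 102.71539 = 137.47789

€137.48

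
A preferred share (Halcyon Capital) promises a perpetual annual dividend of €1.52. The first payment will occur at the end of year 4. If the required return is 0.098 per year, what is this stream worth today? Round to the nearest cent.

Value at end of year 3: C / r = €1.52 / 0.098 = €15.5102
Discount to today: PV = €15.5102 / (1 + 0.098)^3 = €15.5102 / 1.323753 = €11.72

€11.72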